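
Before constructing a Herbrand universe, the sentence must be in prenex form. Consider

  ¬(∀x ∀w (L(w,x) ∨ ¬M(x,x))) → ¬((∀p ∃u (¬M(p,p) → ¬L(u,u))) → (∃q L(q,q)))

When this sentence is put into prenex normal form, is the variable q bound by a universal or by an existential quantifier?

Eliminate → and ↔ using ¬ and ∨.
  ¬¬(∀x ∀w (L(w,x) ∨ ¬M(x,x))) ∨ ¬(¬(∀p ∃u (¬¬M(p,p) ∨ ¬L(u,u))) ∨ (∃q L(q,q)))
Drive negations inward (¬∀x A ≡ ∃x ¬A, ¬∃x A ≡ ∀x ¬A, De Morgan for ∧/∨):
  (∀x ∀w (L(w,x) ∨ ¬M(x,x))) ∨ (∀p ∃u (M(p,p) ∨ ¬L(u,u))) ∧ (∀q ¬L(q,q))
All bound variables are already distinct, so no renaming is needed.
Extract every quantifier outward, since the variables are now distinct and don't occur free across branches:
  ∀x ∀w ∀p ∃u ∀q (L(w,x) ∨ ¬M(x,x) ∨ (M(p,p) ∨ ¬L(u,u)) ∧ ¬L(q,q))
The quantifier ∃q sits under an odd number of negations (counting the antecedent side of each →), so it flips to ∀q.

universal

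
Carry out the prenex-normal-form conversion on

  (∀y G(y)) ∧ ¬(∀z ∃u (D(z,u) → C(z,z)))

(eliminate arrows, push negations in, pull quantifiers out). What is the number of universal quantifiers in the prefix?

Eliminate → and ↔ using ¬ and ∨.
  (∀y G(y)) ∧ ¬(∀z ∃u (¬D(z,u) ∨ C(z,z)))
Push ¬ through the quantifiers and connectives to reach negation normal form:
  (∀y G(y)) ∧ (∃z ∀u (D(z,u) ∧ ¬C(z,z)))
Extract every quantifier outward, since the variables are now distinct and don't occur free across branches:
  ∀y ∃z ∀u (G(y) ∧ D(z,u) ∧ ¬C(z,z))
The prefix is ∀y ∃z ∀u: 2 universal, 1 existential.

2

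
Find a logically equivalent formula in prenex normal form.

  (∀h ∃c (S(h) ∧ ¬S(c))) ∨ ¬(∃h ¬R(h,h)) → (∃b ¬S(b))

∃h ∀c ∃p ∃b ((¬S(h) ∨ S(c)) ∧ ¬R(p,p) ∨ ¬S(b))

Rewrite implications/biconditionals: A → B as ¬A ∨ B.
  ¬((∀h ∃c (S(h) ∧ ¬S(c))) ∨ ¬(∃h ¬R(h,h))) ∨ (∃b ¬S(b))
Push ¬ through the quantifiers and connectives to reach negation normal form:
  (∃h ∀c (¬S(h) ∨ S(c))) ∧ (∃h ¬R(h,h)) ∨ (∃b ¬S(b))
Give each quantifier a distinct variable: h↦p.
  (∃h ∀c (¬S(h) ∨ S(c))) ∧ (∃p ¬R(p,p)) ∨ (∃b ¬S(b))
Finally move all quantifiers to the prefix:
  ∃h ∀c ∃p ∃b ((¬S(h) ∨ S(c)) ∧ ¬R(p,p) ∨ ¬S(b))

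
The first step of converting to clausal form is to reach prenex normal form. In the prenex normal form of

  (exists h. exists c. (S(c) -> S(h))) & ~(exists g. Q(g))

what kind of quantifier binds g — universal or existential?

universal

First replace A → B with ¬A ∨ B.
  (exists h. exists c. (~S(c) | S(h))) & ~(exists g. Q(g))
Drive negations inward (¬∀x A ≡ ∃x ¬A, ¬∃x A ≡ ∀x ¬A, De Morgan for ∧/∨):
  (exists h. exists c. (~S(c) | S(h))) & (forall g. ~Q(g))
Extract every quantifier outward, since the variables are now distinct and don't occur free across branches:
  exists h. exists c. forall g. ((~S(c) | S(h)) & ~Q(g))
The quantifier exists g sits under an odd number of negations (counting the antecedent side of each →), so it flips to forall g.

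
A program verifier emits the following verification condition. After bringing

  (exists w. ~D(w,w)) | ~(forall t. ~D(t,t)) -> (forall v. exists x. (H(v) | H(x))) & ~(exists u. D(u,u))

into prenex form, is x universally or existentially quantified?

existential

Eliminate → and ↔ using ¬ and ∨.
  ~((exists w. ~D(w,w)) | ~(forall t. ~D(t,t))) | (forall v. exists x. (H(v) | H(x))) & ~(exists u. D(u,u))
Push ¬ through the quantifiers and connectives to reach negation normal form:
  (forall w. D(w,w)) & (forall t. ~D(t,t)) | (forall v. exists x. (H(v) | H(x))) & (forall u. ~D(u,u))
Finally move all quantifiers to the prefix:
  forall w. forall t. forall v. exists x. forall u. (D(w,w) & ~D(t,t) | (H(v) | H(x)) & ~D(u,u))
The quantifier exists x sits under an even number of negations (counting the antecedent side of each →), so it remains existential.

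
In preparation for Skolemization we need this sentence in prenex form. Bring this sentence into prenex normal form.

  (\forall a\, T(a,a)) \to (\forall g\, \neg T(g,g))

First replace A → B with ¬A ∨ B.
  \neg (\forall a\, T(a,a)) \lor (\forall g\, \neg T(g,g))
Drive negations inward (¬∀x A ≡ ∃x ¬A, ¬∃x A ≡ ∀x ¬A, De Morgan for ∧/∨):
  (\exists a\, \neg T(a,a)) \lor (\forall g\, \neg T(g,g))
All bound variables are already distinct, so no renaming is needed.
Pull the quantifiers to the front (each side's bound variable is not free in the other side):
  \exists a\, \forall g\, (\neg T(a,a) \lor \neg T(g,g))

\exists a\, \forall g\, (\neg T(a,a) \lor \neg T(g,g))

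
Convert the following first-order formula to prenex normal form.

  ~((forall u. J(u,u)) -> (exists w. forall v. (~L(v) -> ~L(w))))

forall u. forall w. exists v. (J(u,u) & ~L(v) & L(w))

Eliminate → and ↔ using ¬ and ∨.
  ~(~(forall u. J(u,u)) | (exists w. forall v. (~~L(v) | ~L(w))))
Push ¬ through the quantifiers and connectives to reach negation normal form:
  (forall u. J(u,u)) & (forall w. exists v. (~L(v) & L(w)))
All bound variables are already distinct, so no renaming is needed.
Extract every quantifier outward, since the variables are now distinct and don't occur free across branches:
  forall u. forall w. exists v. (J(u,u) & ~L(v) & L(w))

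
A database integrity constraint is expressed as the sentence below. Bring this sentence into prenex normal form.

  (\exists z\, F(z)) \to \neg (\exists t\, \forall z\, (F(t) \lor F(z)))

Rewrite implications/biconditionals: A → B as ¬A ∨ B.
  \neg (\exists z\, F(z)) \lor \neg (\exists t\, \forall z\, (F(t) \lor F(z)))
Push ¬ through the quantifiers and connectives to reach negation normal form:
  (\forall z\, \neg F(z)) \lor (\forall t\, \exists z\, (\neg F(t) \land \neg F(z)))
Rename bound variables to avoid capture: z↦a.
  (\forall z\, \neg F(z)) \lor (\forall t\, \exists a\, (\neg F(t) \land \neg F(a)))
Pull the quantifiers to the front (each side's bound variable is not free in the other side):
  \forall z\, \forall t\, \exists a\, (\neg F(z) \lor \neg F(t) \land \neg F(a))

\forall z\, \forall t\, \exists a\, (\neg F(z) \lor \neg F(t) \land \neg F(a))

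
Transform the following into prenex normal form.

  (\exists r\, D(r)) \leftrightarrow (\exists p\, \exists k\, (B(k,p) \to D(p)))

Rewrite implications/biconditionals: A → B as ¬A ∨ B; A ↔ B as (¬A ∨ B) ∧ (¬B ∨ A).
  (\neg (\exists r\, D(r)) \lor (\exists p\, \exists k\, (\neg B(k,p) \lor D(p)))) \land (\neg (\exists p\, \exists k\, (\neg B(k,p) \lor D(p))) \lor (\exists r\, D(r)))
Drive negations inward (¬∀x A ≡ ∃x ¬A, ¬∃x A ≡ ∀x ¬A, De Morgan for ∧/∨):
  ((\forall r\, \neg D(r)) \lor (\exists p\, \exists k\, (\neg B(k,p) \lor D(p)))) \land ((\forall p\, \forall k\, (B(k,p) \land \neg D(p))) \lor (\exists r\, D(r)))
Standardize variables apart so no two quantifiers bind the same name: p↦w1, k↦z1, r↦a.
  ((\forall r\, \neg D(r)) \lor (\exists p\, \exists k\, (\neg B(k,p) \lor D(p)))) \land ((\forall w1\, \forall z1\, (B(z1,w1) \land \neg D(w1))) \lor (\exists a\, D(a)))
Finally move all quantifiers to the prefix:
  \forall r\, \exists p\, \exists k\, \forall w1\, \forall z1\, \exists a\, ((\neg D(r) \lor \neg B(k,p) \lor D(p)) \land (B(z1,w1) \land \neg D(w1) \lor D(a)))

\forall r\, \exists p\, \exists k\, \forall w1\, \forall z1\, \exists a\, ((\neg D(r) \lor \neg B(k,p) \lor D(p)) \land (B(z1,w1) \land \neg D(w1) \lor D(a)))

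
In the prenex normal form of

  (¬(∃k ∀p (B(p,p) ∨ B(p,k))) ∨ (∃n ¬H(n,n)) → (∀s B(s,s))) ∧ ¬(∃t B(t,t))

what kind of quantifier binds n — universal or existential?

Rewrite implications/biconditionals: A → B as ¬A ∨ B.
  (¬(¬(∃k ∀p (B(p,p) ∨ B(p,k))) ∨ (∃n ¬H(n,n))) ∨ (∀s B(s,s))) ∧ ¬(∃t B(t,t))
Push ¬ through the quantifiers and connectives to reach negation normal form:
  ((∃k ∀p (B(p,p) ∨ B(p,k))) ∧ (∀n H(n,n)) ∨ (∀s B(s,s))) ∧ (∀t ¬B(t,t))
Extract every quantifier outward, since the variables are now distinct and don't occur free across branches:
  ∃k ∀p ∀n ∀s ∀t (((B(p,p) ∨ B(p,k)) ∧ H(n,n) ∨ B(s,s)) ∧ ¬B(t,t))
The quantifier ∃n sits under an odd number of negations (counting the antecedent side of each →), so it flips to ∀n.

universal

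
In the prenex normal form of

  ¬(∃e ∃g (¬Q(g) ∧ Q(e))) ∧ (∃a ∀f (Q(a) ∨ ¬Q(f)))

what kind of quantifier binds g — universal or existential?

universal

Move each ¬ inward, flipping quantifiers it crosses:
  (∀e ∀g (Q(g) ∨ ¬Q(e))) ∧ (∃a ∀f (Q(a) ∨ ¬Q(f)))
Pull the quantifiers to the front (each side's bound variable is not free in the other side):
  ∀e ∀g ∃a ∀f ((Q(g) ∨ ¬Q(e)) ∧ (Q(a) ∨ ¬Q(f)))
The quantifier ∃g sits under an odd number of negations, so it flips to ∀g.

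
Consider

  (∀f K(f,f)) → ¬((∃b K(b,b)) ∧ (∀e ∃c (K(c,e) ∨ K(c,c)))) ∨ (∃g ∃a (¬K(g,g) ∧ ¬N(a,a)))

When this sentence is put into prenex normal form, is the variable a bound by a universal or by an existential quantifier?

Eliminate → and ↔ using ¬ and ∨.
  ¬(∀f K(f,f)) ∨ ¬((∃b K(b,b)) ∧ (∀e ∃c (K(c,e) ∨ K(c,c)))) ∨ (∃g ∃a (¬K(g,g) ∧ ¬N(a,a)))
Move each ¬ inward, flipping quantifiers it crosses:
  (∃f ¬K(f,f)) ∨ (∀b ¬K(b,b)) ∨ (∃e ∀c (¬K(c,e) ∧ ¬K(c,c))) ∨ (∃g ∃a (¬K(g,g) ∧ ¬N(a,a)))
Pull the quantifiers to the front (each side's bound variable is not free in the other side):
  ∃f ∀b ∃e ∀c ∃g ∃a (¬K(f,f) ∨ ¬K(b,b) ∨ ¬K(c,e) ∧ ¬K(c,c) ∨ ¬K(g,g) ∧ ¬N(a,a))
The quantifier ∃a sits under an even number of negations (counting the antecedent side of each →), so it remains existential.

existential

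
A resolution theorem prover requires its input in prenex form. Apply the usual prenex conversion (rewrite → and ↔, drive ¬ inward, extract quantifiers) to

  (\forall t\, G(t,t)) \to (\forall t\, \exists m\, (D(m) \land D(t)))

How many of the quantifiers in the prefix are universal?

1

Eliminate → and ↔ using ¬ and ∨.
  \neg (\forall t\, G(t,t)) \lor (\forall t\, \exists m\, (D(m) \land D(t)))
Move each ¬ inward, flipping quantifiers it crosses:
  (\exists t\, \neg G(t,t)) \lor (\forall t\, \exists m\, (D(m) \land D(t)))
Rename bound variables to avoid capture: t↦x1.
  (\exists t\, \neg G(t,t)) \lor (\forall x1\, \exists m\, (D(m) \land D(x1)))
Pull the quantifiers to the front (each side's bound variable is not free in the other side):
  \exists t\, \forall x1\, \exists m\, (\neg G(t,t) \lor D(m) \land D(x1))
The prefix is \exists t \forall x1 \exists m: 1 universal, 2 existential.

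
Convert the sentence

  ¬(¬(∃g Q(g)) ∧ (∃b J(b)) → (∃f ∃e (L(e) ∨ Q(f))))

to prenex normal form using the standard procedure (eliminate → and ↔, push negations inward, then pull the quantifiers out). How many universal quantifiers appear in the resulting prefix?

Eliminate → and ↔ using ¬ and ∨.
  ¬(¬(¬(∃g Q(g)) ∧ (∃b J(b))) ∨ (∃f ∃e (L(e) ∨ Q(f))))
Move each ¬ inward, flipping quantifiers it crosses:
  (∀g ¬Q(g)) ∧ (∃b J(b)) ∧ (∀f ∀e (¬L(e) ∧ ¬Q(f)))
Finally move all quantifiers to the prefix:
  ∀g ∃b ∀f ∀e (¬Q(g) ∧ J(b) ∧ ¬L(e) ∧ ¬Q(f))
The prefix is ∀g ∃b ∀f ∀e: 3 universal, 1 existential.

3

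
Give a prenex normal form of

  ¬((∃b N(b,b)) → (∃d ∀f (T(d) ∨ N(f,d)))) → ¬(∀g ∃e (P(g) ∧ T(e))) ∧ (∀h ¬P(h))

∀b ∃d ∀f ∃g ∀e ∀h (¬N(b,b) ∨ T(d) ∨ N(f,d) ∨ (¬P(g) ∨ ¬T(e)) ∧ ¬P(h))

First replace A → B with ¬A ∨ B.
  ¬¬(¬(∃b N(b,b)) ∨ (∃d ∀f (T(d) ∨ N(f,d)))) ∨ ¬(∀g ∃e (P(g) ∧ T(e))) ∧ (∀h ¬P(h))
Push ¬ through the quantifiers and connectives to reach negation normal form:
  (∀b ¬N(b,b)) ∨ (∃d ∀f (T(d) ∨ N(f,d))) ∨ (∃g ∀e (¬P(g) ∨ ¬T(e))) ∧ (∀h ¬P(h))
All bound variables are already distinct, so no renaming is needed.
Extract every quantifier outward, since the variables are now distinct and don't occur free across branches:
  ∀b ∃d ∀f ∃g ∀e ∀h (¬N(b,b) ∨ T(d) ∨ N(f,d) ∨ (¬P(g) ∨ ¬T(e)) ∧ ¬P(h))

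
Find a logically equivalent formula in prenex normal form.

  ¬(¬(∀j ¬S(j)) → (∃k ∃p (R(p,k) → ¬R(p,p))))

First replace A → B with ¬A ∨ B.
  ¬(¬¬(∀j ¬S(j)) ∨ (∃k ∃p (¬R(p,k) ∨ ¬R(p,p))))
Push ¬ through the quantifiers and connectives to reach negation normal form:
  (∃j S(j)) ∧ (∀k ∀p (R(p,k) ∧ R(p,p)))
All bound variables are already distinct, so no renaming is needed.
Pull the quantifiers to the front (each side's bound variable is not free in the other side):
  ∃j ∀k ∀p (S(j) ∧ R(p,k) ∧ R(p,p))

∃j ∀k ∀p (S(j) ∧ R(p,k) ∧ R(p,p))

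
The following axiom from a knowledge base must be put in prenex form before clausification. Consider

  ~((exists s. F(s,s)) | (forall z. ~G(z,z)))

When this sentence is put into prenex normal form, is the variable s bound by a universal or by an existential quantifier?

universal

Move each ¬ inward, flipping quantifiers it crosses:
  (forall s. ~F(s,s)) & (exists z. G(z,z))
Pull the quantifiers to the front (each side's bound variable is not free in the other side):
  forall s. exists z. (~F(s,s) & G(z,z))
The quantifier exists s sits under an odd number of negations, so it flips to forall s.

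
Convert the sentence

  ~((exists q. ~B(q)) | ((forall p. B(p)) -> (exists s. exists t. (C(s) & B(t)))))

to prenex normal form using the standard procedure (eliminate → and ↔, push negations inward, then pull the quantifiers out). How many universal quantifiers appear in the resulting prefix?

4

First replace A → B with ¬A ∨ B.
  ~((exists q. ~B(q)) | ~(forall p. B(p)) | (exists s. exists t. (C(s) & B(t))))
Push ¬ through the quantifiers and connectives to reach negation normal form:
  (forall q. B(q)) & (forall p. B(p)) & (forall s. forall t. (~C(s) | ~B(t)))
All bound variables are already distinct, so no renaming is needed.
Pull the quantifiers to the front (each side's bound variable is not free in the other side):
  forall q. forall p. forall s. forall t. (B(q) & B(p) & (~C(s) | ~B(t)))
The prefix is forall q forall p forall s forall t: 4 universal, 0 existential.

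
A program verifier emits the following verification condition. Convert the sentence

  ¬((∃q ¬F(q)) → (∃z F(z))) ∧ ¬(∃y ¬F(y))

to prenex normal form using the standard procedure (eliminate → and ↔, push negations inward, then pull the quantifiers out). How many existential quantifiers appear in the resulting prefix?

Eliminate → and ↔ using ¬ and ∨.
  ¬(¬(∃q ¬F(q)) ∨ (∃z F(z))) ∧ ¬(∃y ¬F(y))
Move each ¬ inward, flipping quantifiers it crosses:
  (∃q ¬F(q)) ∧ (∀z ¬F(z)) ∧ (∀y F(y))
All bound variables are already distinct, so no renaming is needed.
Finally move all quantifiers to the prefix:
  ∃q ∀z ∀y (¬F(q) ∧ ¬F(z) ∧ F(y))
The prefix is ∃q ∀z ∀y: 2 universal, 1 existential.

1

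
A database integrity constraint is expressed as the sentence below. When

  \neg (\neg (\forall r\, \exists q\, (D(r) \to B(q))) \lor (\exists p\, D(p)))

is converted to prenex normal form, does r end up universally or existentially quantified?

universal

First replace A → B with ¬A ∨ B.
  \neg (\neg (\forall r\, \exists q\, (\neg D(r) \lor B(q))) \lor (\exists p\, D(p)))
Move each ¬ inward, flipping quantifiers it crosses:
  (\forall r\, \exists q\, (\neg D(r) \lor B(q))) \land (\forall p\, \neg D(p))
All bound variables are already distinct, so no renaming is needed.
Pull the quantifiers to the front (each side's bound variable is not free in the other side):
  \forall r\, \exists q\, \forall p\, ((\neg D(r) \lor B(q)) \land \neg D(p))
The quantifier \forall r sits under an even number of negations (counting the antecedent side of each →), so it remains universal.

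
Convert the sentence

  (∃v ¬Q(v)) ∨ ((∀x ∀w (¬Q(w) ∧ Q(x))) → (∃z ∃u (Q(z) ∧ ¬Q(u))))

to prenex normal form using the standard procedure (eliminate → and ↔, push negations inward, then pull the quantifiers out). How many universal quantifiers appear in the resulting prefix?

First replace A → B with ¬A ∨ B.
  (∃v ¬Q(v)) ∨ ¬(∀x ∀w (¬Q(w) ∧ Q(x))) ∨ (∃z ∃u (Q(z) ∧ ¬Q(u)))
Move each ¬ inward, flipping quantifiers it crosses:
  (∃v ¬Q(v)) ∨ (∃x ∃w (Q(w) ∨ ¬Q(x))) ∨ (∃z ∃u (Q(z) ∧ ¬Q(u)))
Pull the quantifiers to the front (each side's bound variable is not free in the other side):
  ∃v ∃x ∃w ∃z ∃u (¬Q(v) ∨ Q(w) ∨ ¬Q(x) ∨ Q(z) ∧ ¬Q(u))
The prefix is ∃v ∃x ∃w ∃z ∃u: 0 universal, 5 existential.

0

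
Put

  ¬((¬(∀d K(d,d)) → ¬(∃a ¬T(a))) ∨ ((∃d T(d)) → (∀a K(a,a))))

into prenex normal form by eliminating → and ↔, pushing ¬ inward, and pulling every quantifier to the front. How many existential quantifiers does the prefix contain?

Rewrite implications/biconditionals: A → B as ¬A ∨ B.
  ¬(¬¬(∀d K(d,d)) ∨ ¬(∃a ¬T(a)) ∨ ¬(∃d T(d)) ∨ (∀a K(a,a)))
Drive negations inward (¬∀x A ≡ ∃x ¬A, ¬∃x A ≡ ∀x ¬A, De Morgan for ∧/∨):
  (∃d ¬K(d,d)) ∧ (∃a ¬T(a)) ∧ (∃d T(d)) ∧ (∃a ¬K(a,a))
Standardize variables apart so no two quantifiers bind the same name: d↦s, a↦v1.
  (∃d ¬K(d,d)) ∧ (∃a ¬T(a)) ∧ (∃s T(s)) ∧ (∃v1 ¬K(v1,v1))
Finally move all quantifiers to the prefix:
  ∃d ∃a ∃s ∃v1 (¬K(d,d) ∧ ¬T(a) ∧ T(s) ∧ ¬K(v1,v1))
The prefix is ∃d ∃a ∃s ∃v1: 0 universal, 4 existential.

4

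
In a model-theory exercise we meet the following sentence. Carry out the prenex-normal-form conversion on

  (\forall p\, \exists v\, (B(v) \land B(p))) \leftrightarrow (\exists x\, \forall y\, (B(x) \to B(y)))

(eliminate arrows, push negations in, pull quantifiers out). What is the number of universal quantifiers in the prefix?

Rewrite implications/biconditionals: A → B as ¬A ∨ B; A ↔ B as (¬A ∨ B) ∧ (¬B ∨ A).
  (\neg (\forall p\, \exists v\, (B(v) \land B(p))) \lor (\exists x\, \forall y\, (\neg B(x) \lor B(y)))) \land (\neg (\exists x\, \forall y\, (\neg B(x) \lor B(y))) \lor (\forall p\, \exists v\, (B(v) \land B(p))))
Drive negations inward (¬∀x A ≡ ∃x ¬A, ¬∃x A ≡ ∀x ¬A, De Morgan for ∧/∨):
  ((\exists p\, \forall v\, (\neg B(v) \lor \neg B(p))) \lor (\exists x\, \forall y\, (\neg B(x) \lor B(y)))) \land ((\forall x\, \exists y\, (B(x) \land \neg B(y))) \lor (\forall p\, \exists v\, (B(v) \land B(p))))
Standardize variables apart so no two quantifiers bind the same name: x↦w1, y↦r, p↦v1, v↦t.
  ((\exists p\, \forall v\, (\neg B(v) \lor \neg B(p))) \lor (\exists x\, \forall y\, (\neg B(x) \lor B(y)))) \land ((\forall w1\, \exists r\, (B(w1) \land \neg B(r))) \lor (\forall v1\, \exists t\, (B(t) \land B(v1))))
Finally move all quantifiers to the prefix:
  \exists p\, \forall v\, \exists x\, \forall y\, \forall w1\, \exists r\, \forall v1\, \exists t\, ((\neg B(v) \lor \neg B(p) \lor \neg B(x) \lor B(y)) \land (B(w1) \land \neg B(r) \lor B(t) \land B(v1)))
The prefix is \exists p \forall v \exists x \forall y \forall w1 \exists r \forall v1 \exists t: 4 universal, 4 existential.

4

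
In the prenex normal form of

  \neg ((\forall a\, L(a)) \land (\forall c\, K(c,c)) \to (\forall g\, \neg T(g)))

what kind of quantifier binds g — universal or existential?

Eliminate → and ↔ using ¬ and ∨.
  \neg (\neg ((\forall a\, L(a)) \land (\forall c\, K(c,c))) \lor (\forall g\, \neg T(g)))
Drive negations inward (¬∀x A ≡ ∃x ¬A, ¬∃x A ≡ ∀x ¬A, De Morgan for ∧/∨):
  (\forall a\, L(a)) \land (\forall c\, K(c,c)) \land (\exists g\, T(g))
Extract every quantifier outward, since the variables are now distinct and don't occur free across branches:
  \forall a\, \forall c\, \exists g\, (L(a) \land K(c,c) \land T(g))
The quantifier \forall g sits under an odd number of negations (counting the antecedent side of each →), so it flips to \exists g.

existential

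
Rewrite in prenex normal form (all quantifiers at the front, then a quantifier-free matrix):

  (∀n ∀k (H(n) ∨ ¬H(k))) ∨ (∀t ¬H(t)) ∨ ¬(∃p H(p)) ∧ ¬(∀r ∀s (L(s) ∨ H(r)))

∀n ∀k ∀t ∀p ∃r ∃s (H(n) ∨ ¬H(k) ∨ ¬H(t) ∨ ¬H(p) ∧ ¬L(s) ∧ ¬H(r))

Drive negations inward (¬∀x A ≡ ∃x ¬A, ¬∃x A ≡ ∀x ¬A, De Morgan for ∧/∨):
  (∀n ∀k (H(n) ∨ ¬H(k))) ∨ (∀t ¬H(t)) ∨ (∀p ¬H(p)) ∧ (∃r ∃s (¬L(s) ∧ ¬H(r)))
All bound variables are already distinct, so no renaming is needed.
Pull the quantifiers to the front (each side's bound variable is not free in the other side):
  ∀n ∀k ∀t ∀p ∃r ∃s (H(n) ∨ ¬H(k) ∨ ¬H(t) ∨ ¬H(p) ∧ ¬L(s) ∧ ¬H(r))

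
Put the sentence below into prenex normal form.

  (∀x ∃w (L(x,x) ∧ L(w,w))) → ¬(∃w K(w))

Rewrite implications/biconditionals: A → B as ¬A ∨ B.
  ¬(∀x ∃w (L(x,x) ∧ L(w,w))) ∨ ¬(∃w K(w))
Push ¬ through the quantifiers and connectives to reach negation normal form:
  (∃x ∀w (¬L(x,x) ∨ ¬L(w,w))) ∨ (∀w ¬K(w))
Standardize variables apart so no two quantifiers bind the same name: w↦q.
  (∃x ∀w (¬L(x,x) ∨ ¬L(w,w))) ∨ (∀q ¬K(q))
Pull the quantifiers to the front (each side's bound variable is not free in the other side):
  ∃x ∀w ∀q (¬L(x,x) ∨ ¬L(w,w) ∨ ¬K(q))

∃x ∀w ∀q (¬L(x,x) ∨ ¬L(w,w) ∨ ¬K(q))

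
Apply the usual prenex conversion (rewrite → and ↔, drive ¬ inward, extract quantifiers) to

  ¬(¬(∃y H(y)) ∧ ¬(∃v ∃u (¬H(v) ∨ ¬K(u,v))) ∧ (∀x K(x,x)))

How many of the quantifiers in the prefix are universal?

Push ¬ through the quantifiers and connectives to reach negation normal form:
  (∃y H(y)) ∨ (∃v ∃u (¬H(v) ∨ ¬K(u,v))) ∨ (∃x ¬K(x,x))
All bound variables are already distinct, so no renaming is needed.
Finally move all quantifiers to the prefix:
  ∃y ∃v ∃u ∃x (H(y) ∨ ¬H(v) ∨ ¬K(u,v) ∨ ¬K(x,x))
The prefix is ∃y ∃v ∃u ∃x: 0 universal, 4 existential.

0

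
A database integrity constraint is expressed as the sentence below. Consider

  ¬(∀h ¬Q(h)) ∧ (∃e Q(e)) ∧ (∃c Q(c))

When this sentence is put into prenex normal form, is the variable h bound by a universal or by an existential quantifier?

Drive negations inward (¬∀x A ≡ ∃x ¬A, ¬∃x A ≡ ∀x ¬A, De Morgan for ∧/∨):
  (∃h Q(h)) ∧ (∃e Q(e)) ∧ (∃c Q(c))
Pull the quantifiers to the front (each side's bound variable is not free in the other side):
  ∃h ∃e ∃c (Q(h) ∧ Q(e) ∧ Q(c))
The quantifier ∀h sits under an odd number of negations, so it flips to ∃h.

existential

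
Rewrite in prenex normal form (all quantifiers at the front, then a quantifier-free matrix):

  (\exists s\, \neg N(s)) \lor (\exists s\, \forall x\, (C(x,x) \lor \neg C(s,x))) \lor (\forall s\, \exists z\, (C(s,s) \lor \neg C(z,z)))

\exists s\, \exists z1\, \forall x\, \forall w1\, \exists z\, (\neg N(s) \lor C(x,x) \lor \neg C(z1,x) \lor C(w1,w1) \lor \neg C(z,z))

Rename bound variables to avoid capture: s↦z1, s↦w1.
  (\exists s\, \neg N(s)) \lor (\exists z1\, \forall x\, (C(x,x) \lor \neg C(z1,x))) \lor (\forall w1\, \exists z\, (C(w1,w1) \lor \neg C(z,z)))
Pull the quantifiers to the front (each side's bound variable is not free in the other side):
  \exists s\, \exists z1\, \forall x\, \forall w1\, \exists z\, (\neg N(s) \lor C(x,x) \lor \neg C(z1,x) \lor C(w1,w1) \lor \neg C(z,z))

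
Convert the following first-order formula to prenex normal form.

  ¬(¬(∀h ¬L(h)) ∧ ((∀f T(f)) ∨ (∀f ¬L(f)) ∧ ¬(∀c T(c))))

∀h ∃f ∃w1 ∀c (¬L(h) ∨ ¬T(f) ∧ (L(w1) ∨ T(c)))

Move each ¬ inward, flipping quantifiers it crosses:
  (∀h ¬L(h)) ∨ (∃f ¬T(f)) ∧ ((∃f L(f)) ∨ (∀c T(c)))
Rename bound variables to avoid capture: f↦w1.
  (∀h ¬L(h)) ∨ (∃f ¬T(f)) ∧ ((∃w1 L(w1)) ∨ (∀c T(c)))
Extract every quantifier outward, since the variables are now distinct and don't occur free across branches:
  ∀h ∃f ∃w1 ∀c (¬L(h) ∨ ¬T(f) ∧ (L(w1) ∨ T(c)))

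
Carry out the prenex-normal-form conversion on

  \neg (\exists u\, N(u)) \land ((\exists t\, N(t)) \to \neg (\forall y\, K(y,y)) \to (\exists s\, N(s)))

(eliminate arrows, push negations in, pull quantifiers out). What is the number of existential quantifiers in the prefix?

1

Rewrite implications/biconditionals: A → B as ¬A ∨ B.
  \neg (\exists u\, N(u)) \land (\neg (\exists t\, N(t)) \lor \neg \neg (\forall y\, K(y,y)) \lor (\exists s\, N(s)))
Drive negations inward (¬∀x A ≡ ∃x ¬A, ¬∃x A ≡ ∀x ¬A, De Morgan for ∧/∨):
  (\forall u\, \neg N(u)) \land ((\forall t\, \neg N(t)) \lor (\forall y\, K(y,y)) \lor (\exists s\, N(s)))
All bound variables are already distinct, so no renaming is needed.
Extract every quantifier outward, since the variables are now distinct and don't occur free across branches:
  \forall u\, \forall t\, \forall y\, \exists s\, (\neg N(u) \land (\neg N(t) \lor K(y,y) \lor N(s)))
The prefix is \forall u \forall t \forall y \exists s: 3 universal, 1 existential.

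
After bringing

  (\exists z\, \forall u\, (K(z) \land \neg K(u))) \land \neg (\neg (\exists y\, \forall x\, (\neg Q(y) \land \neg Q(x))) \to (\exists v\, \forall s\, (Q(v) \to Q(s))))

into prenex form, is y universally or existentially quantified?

Rewrite implications/biconditionals: A → B as ¬A ∨ B.
  (\exists z\, \forall u\, (K(z) \land \neg K(u))) \land \neg (\neg \neg (\exists y\, \forall x\, (\neg Q(y) \land \neg Q(x))) \lor (\exists v\, \forall s\, (\neg Q(v) \lor Q(s))))
Move each ¬ inward, flipping quantifiers it crosses:
  (\exists z\, \forall u\, (K(z) \land \neg K(u))) \land (\forall y\, \exists x\, (Q(y) \lor Q(x))) \land (\forall v\, \exists s\, (Q(v) \land \neg Q(s)))
All bound variables are already distinct, so no renaming is needed.
Finally move all quantifiers to the prefix:
  \exists z\, \forall u\, \forall y\, \exists x\, \forall v\, \exists s\, (K(z) \land \neg K(u) \land (Q(y) \lor Q(x)) \land Q(v) \land \neg Q(s))
The quantifier \exists y sits under an odd number of negations (counting the antecedent side of each →), so it flips to \forall y.

universal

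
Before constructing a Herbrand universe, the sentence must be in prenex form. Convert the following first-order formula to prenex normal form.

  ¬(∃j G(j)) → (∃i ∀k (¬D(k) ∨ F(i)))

First replace A → B with ¬A ∨ B.
  ¬¬(∃j G(j)) ∨ (∃i ∀k (¬D(k) ∨ F(i)))
Move each ¬ inward, flipping quantifiers it crosses:
  (∃j G(j)) ∨ (∃i ∀k (¬D(k) ∨ F(i)))
Pull the quantifiers to the front (each side's bound variable is not free in the other side):
  ∃j ∃i ∀k (G(j) ∨ ¬D(k) ∨ F(i))

∃j ∃i ∀k (G(j) ∨ ¬D(k) ∨ F(i))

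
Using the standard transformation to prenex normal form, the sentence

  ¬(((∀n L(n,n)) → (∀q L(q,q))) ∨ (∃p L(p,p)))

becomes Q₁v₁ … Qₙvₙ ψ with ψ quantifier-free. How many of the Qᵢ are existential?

1

First replace A → B with ¬A ∨ B.
  ¬(¬(∀n L(n,n)) ∨ (∀q L(q,q)) ∨ (∃p L(p,p)))
Move each ¬ inward, flipping quantifiers it crosses:
  (∀n L(n,n)) ∧ (∃q ¬L(q,q)) ∧ (∀p ¬L(p,p))
Finally move all quantifiers to the prefix:
  ∀n ∃q ∀p (L(n,n) ∧ ¬L(q,q) ∧ ¬L(p,p))
The prefix is ∀n ∃q ∀p: 2 universal, 1 existential.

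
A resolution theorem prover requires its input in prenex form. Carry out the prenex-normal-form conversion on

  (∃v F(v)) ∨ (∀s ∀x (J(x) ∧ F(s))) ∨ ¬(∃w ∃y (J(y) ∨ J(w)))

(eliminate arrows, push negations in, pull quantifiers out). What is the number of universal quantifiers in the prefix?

Drive negations inward (¬∀x A ≡ ∃x ¬A, ¬∃x A ≡ ∀x ¬A, De Morgan for ∧/∨):
  (∃v F(v)) ∨ (∀s ∀x (J(x) ∧ F(s))) ∨ (∀w ∀y (¬J(y) ∧ ¬J(w)))
All bound variables are already distinct, so no renaming is needed.
Finally move all quantifiers to the prefix:
  ∃v ∀s ∀x ∀w ∀y (F(v) ∨ J(x) ∧ F(s) ∨ ¬J(y) ∧ ¬J(w))
The prefix is ∃v ∀s ∀x ∀w ∀y: 4 universal, 1 existential.

4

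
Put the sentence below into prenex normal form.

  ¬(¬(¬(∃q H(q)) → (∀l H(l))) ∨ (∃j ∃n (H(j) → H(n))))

∃q ∀l ∀j ∀n ((H(q) ∨ H(l)) ∧ H(j) ∧ ¬H(n))

Rewrite implications/biconditionals: A → B as ¬A ∨ B.
  ¬(¬(¬¬(∃q H(q)) ∨ (∀l H(l))) ∨ (∃j ∃n (¬H(j) ∨ H(n))))
Drive negations inward (¬∀x A ≡ ∃x ¬A, ¬∃x A ≡ ∀x ¬A, De Morgan for ∧/∨):
  ((∃q H(q)) ∨ (∀l H(l))) ∧ (∀j ∀n (H(j) ∧ ¬H(n)))
Pull the quantifiers to the front (each side's bound variable is not free in the other side):
  ∃q ∀l ∀j ∀n ((H(q) ∨ H(l)) ∧ H(j) ∧ ¬H(n))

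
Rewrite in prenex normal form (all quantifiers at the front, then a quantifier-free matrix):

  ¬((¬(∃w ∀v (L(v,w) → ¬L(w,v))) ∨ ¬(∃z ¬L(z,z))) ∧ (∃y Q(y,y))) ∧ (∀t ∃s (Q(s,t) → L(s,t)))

First replace A → B with ¬A ∨ B.
  ¬((¬(∃w ∀v (¬L(v,w) ∨ ¬L(w,v))) ∨ ¬(∃z ¬L(z,z))) ∧ (∃y Q(y,y))) ∧ (∀t ∃s (¬Q(s,t) ∨ L(s,t)))
Drive negations inward (¬∀x A ≡ ∃x ¬A, ¬∃x A ≡ ∀x ¬A, De Morgan for ∧/∨):
  ((∃w ∀v (¬L(v,w) ∨ ¬L(w,v))) ∧ (∃z ¬L(z,z)) ∨ (∀y ¬Q(y,y))) ∧ (∀t ∃s (¬Q(s,t) ∨ L(s,t)))
Extract every quantifier outward, since the variables are now distinct and don't occur free across branches:
  ∃w ∀v ∃z ∀y ∀t ∃s (((¬L(v,w) ∨ ¬L(w,v)) ∧ ¬L(z,z) ∨ ¬Q(y,y)) ∧ (¬Q(s,t) ∨ L(s,t)))

∃w ∀v ∃z ∀y ∀t ∃s (((¬L(v,w) ∨ ¬L(w,v)) ∧ ¬L(z,z) ∨ ¬Q(y,y)) ∧ (¬Q(s,t) ∨ L(s,t)))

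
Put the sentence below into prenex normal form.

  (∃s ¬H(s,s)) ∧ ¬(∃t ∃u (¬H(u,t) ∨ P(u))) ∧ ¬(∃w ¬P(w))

Move each ¬ inward, flipping quantifiers it crosses:
  (∃s ¬H(s,s)) ∧ (∀t ∀u (H(u,t) ∧ ¬P(u))) ∧ (∀w P(w))
All bound variables are already distinct, so no renaming is needed.
Finally move all quantifiers to the prefix:
  ∃s ∀t ∀u ∀w (¬H(s,s) ∧ H(u,t) ∧ ¬P(u) ∧ P(w))

∃s ∀t ∀u ∀w (¬H(s,s) ∧ H(u,t) ∧ ¬P(u) ∧ P(w))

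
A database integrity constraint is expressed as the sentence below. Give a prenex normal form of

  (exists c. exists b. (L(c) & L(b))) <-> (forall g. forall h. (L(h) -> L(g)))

forall c. forall b. forall g. forall h. exists w. exists u1. exists v1. exists s. ((~L(c) | ~L(b) | ~L(h) | L(g)) & (L(u1) & ~L(w) | L(v1) & L(s)))

Eliminate → and ↔ using ¬ and ∨; A ↔ B as (¬A ∨ B) ∧ (¬B ∨ A).
  (~(exists c. exists b. (L(c) & L(b))) | (forall g. forall h. (~L(h) | L(g)))) & (~(forall g. forall h. (~L(h) | L(g))) | (exists c. exists b. (L(c) & L(b))))
Drive negations inward (¬∀x A ≡ ∃x ¬A, ¬∃x A ≡ ∀x ¬A, De Morgan for ∧/∨):
  ((forall c. forall b. (~L(c) | ~L(b))) | (forall g. forall h. (~L(h) | L(g)))) & ((exists g. exists h. (L(h) & ~L(g))) | (exists c. exists b. (L(c) & L(b))))
Standardize variables apart so no two quantifiers bind the same name: g↦w, h↦u1, c↦v1, b↦s.
  ((forall c. forall b. (~L(c) | ~L(b))) | (forall g. forall h. (~L(h) | L(g)))) & ((exists w. exists u1. (L(u1) & ~L(w))) | (exists v1. exists s. (L(v1) & L(s))))
Finally move all quantifiers to the prefix:
  forall c. forall b. forall g. forall h. exists w. exists u1. exists v1. exists s. ((~L(c) | ~L(b) | ~L(h) | L(g)) & (L(u1) & ~L(w) | L(v1) & L(s)))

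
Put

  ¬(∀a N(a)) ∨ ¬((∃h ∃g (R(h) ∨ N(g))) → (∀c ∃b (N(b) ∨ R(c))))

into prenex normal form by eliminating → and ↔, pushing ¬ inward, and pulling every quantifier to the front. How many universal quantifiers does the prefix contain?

1

Eliminate → and ↔ using ¬ and ∨.
  ¬(∀a N(a)) ∨ ¬(¬(∃h ∃g (R(h) ∨ N(g))) ∨ (∀c ∃b (N(b) ∨ R(c))))
Push ¬ through the quantifiers and connectives to reach negation normal form:
  (∃a ¬N(a)) ∨ (∃h ∃g (R(h) ∨ N(g))) ∧ (∃c ∀b (¬N(b) ∧ ¬R(c)))
All bound variables are already distinct, so no renaming is needed.
Extract every quantifier outward, since the variables are now distinct and don't occur free across branches:
  ∃a ∃h ∃g ∃c ∀b (¬N(a) ∨ (R(h) ∨ N(g)) ∧ ¬N(b) ∧ ¬R(c))
The prefix is ∃a ∃h ∃g ∃c ∀b: 1 universal, 4 existential.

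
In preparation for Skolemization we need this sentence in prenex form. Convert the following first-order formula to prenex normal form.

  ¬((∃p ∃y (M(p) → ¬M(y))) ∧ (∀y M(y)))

First replace A → B with ¬A ∨ B.
  ¬((∃p ∃y (¬M(p) ∨ ¬M(y))) ∧ (∀y M(y)))
Push ¬ through the quantifiers and connectives to reach negation normal form:
  (∀p ∀y (M(p) ∧ M(y))) ∨ (∃y ¬M(y))
Standardize variables apart so no two quantifiers bind the same name: y↦q.
  (∀p ∀y (M(p) ∧ M(y))) ∨ (∃q ¬M(q))
Finally move all quantifiers to the prefix:
  ∀p ∀y ∃q (M(p) ∧ M(y) ∨ ¬M(q))

∀p ∀y ∃q (M(p) ∧ M(y) ∨ ¬M(q))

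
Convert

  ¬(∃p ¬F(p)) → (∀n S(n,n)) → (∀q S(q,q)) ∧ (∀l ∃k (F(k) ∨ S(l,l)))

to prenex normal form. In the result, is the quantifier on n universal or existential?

First replace A → B with ¬A ∨ B.
  ¬¬(∃p ¬F(p)) ∨ ¬(∀n S(n,n)) ∨ (∀q S(q,q)) ∧ (∀l ∃k (F(k) ∨ S(l,l)))
Drive negations inward (¬∀x A ≡ ∃x ¬A, ¬∃x A ≡ ∀x ¬A, De Morgan for ∧/∨):
  (∃p ¬F(p)) ∨ (∃n ¬S(n,n)) ∨ (∀q S(q,q)) ∧ (∀l ∃k (F(k) ∨ S(l,l)))
All bound variables are already distinct, so no renaming is needed.
Finally move all quantifiers to the prefix:
  ∃p ∃n ∀q ∀l ∃k (¬F(p) ∨ ¬S(n,n) ∨ S(q,q) ∧ (F(k) ∨ S(l,l)))
The quantifier ∀n sits under an odd number of negations (counting the antecedent side of each →), so it flips to ∃n.

existential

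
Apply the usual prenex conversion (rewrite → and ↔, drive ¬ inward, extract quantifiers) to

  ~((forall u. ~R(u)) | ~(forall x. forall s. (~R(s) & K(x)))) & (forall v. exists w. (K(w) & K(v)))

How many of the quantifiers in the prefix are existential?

2

Drive negations inward (¬∀x A ≡ ∃x ¬A, ¬∃x A ≡ ∀x ¬A, De Morgan for ∧/∨):
  (exists u. R(u)) & (forall x. forall s. (~R(s) & K(x))) & (forall v. exists w. (K(w) & K(v)))
Extract every quantifier outward, since the variables are now distinct and don't occur free across branches:
  exists u. forall x. forall s. forall v. exists w. (R(u) & ~R(s) & K(x) & K(w) & K(v))
The prefix is exists u forall x forall s forall v exists w: 3 universal, 2 existential.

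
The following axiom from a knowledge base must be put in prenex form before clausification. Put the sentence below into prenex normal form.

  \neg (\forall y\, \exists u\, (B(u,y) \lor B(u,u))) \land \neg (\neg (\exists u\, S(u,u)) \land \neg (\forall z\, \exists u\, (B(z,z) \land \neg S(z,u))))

\exists y\, \forall u\, \exists s\, \forall z\, \exists x\, (\neg B(u,y) \land \neg B(u,u) \land (S(s,s) \lor B(z,z) \land \neg S(z,x)))

Move each ¬ inward, flipping quantifiers it crosses:
  (\exists y\, \forall u\, (\neg B(u,y) \land \neg B(u,u))) \land ((\exists u\, S(u,u)) \lor (\forall z\, \exists u\, (B(z,z) \land \neg S(z,u))))
Rename bound variables to avoid capture: u↦s, u↦x.
  (\exists y\, \forall u\, (\neg B(u,y) \land \neg B(u,u))) \land ((\exists s\, S(s,s)) \lor (\forall z\, \exists x\, (B(z,z) \land \neg S(z,x))))
Finally move all quantifiers to the prefix:
  \exists y\, \forall u\, \exists s\, \forall z\, \exists x\, (\neg B(u,y) \land \neg B(u,u) \land (S(s,s) \lor B(z,z) \land \neg S(z,x)))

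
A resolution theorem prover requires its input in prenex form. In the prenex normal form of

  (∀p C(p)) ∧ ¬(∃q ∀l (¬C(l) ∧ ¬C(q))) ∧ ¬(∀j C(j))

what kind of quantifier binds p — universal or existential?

universal

Push ¬ through the quantifiers and connectives to reach negation normal form:
  (∀p C(p)) ∧ (∀q ∃l (C(l) ∨ C(q))) ∧ (∃j ¬C(j))
Finally move all quantifiers to the prefix:
  ∀p ∀q ∃l ∃j (C(p) ∧ (C(l) ∨ C(q)) ∧ ¬C(j))
The quantifier ∀p sits under an even number of negations, so it remains universal.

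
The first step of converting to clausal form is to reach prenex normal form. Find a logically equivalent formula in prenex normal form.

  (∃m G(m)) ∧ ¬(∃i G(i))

∃m ∀i (G(m) ∧ ¬G(i))

Push ¬ through the quantifiers and connectives to reach negation normal form:
  (∃m G(m)) ∧ (∀i ¬G(i))
Finally move all quantifiers to the prefix:
  ∃m ∀i (G(m) ∧ ¬G(i))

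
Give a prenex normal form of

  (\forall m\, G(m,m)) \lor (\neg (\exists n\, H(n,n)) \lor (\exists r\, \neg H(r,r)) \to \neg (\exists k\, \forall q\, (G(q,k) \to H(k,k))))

Eliminate → and ↔ using ¬ and ∨.
  (\forall m\, G(m,m)) \lor \neg (\neg (\exists n\, H(n,n)) \lor (\exists r\, \neg H(r,r))) \lor \neg (\exists k\, \forall q\, (\neg G(q,k) \lor H(k,k)))
Move each ¬ inward, flipping quantifiers it crosses:
  (\forall m\, G(m,m)) \lor (\exists n\, H(n,n)) \land (\forall r\, H(r,r)) \lor (\forall k\, \exists q\, (G(q,k) \land \neg H(k,k)))
Finally move all quantifiers to the prefix:
  \forall m\, \exists n\, \forall r\, \forall k\, \exists q\, (G(m,m) \lor H(n,n) \land H(r,r) \lor G(q,k) \land \neg H(k,k))

\forall m\, \exists n\, \forall r\, \forall k\, \exists q\, (G(m,m) \lor H(n,n) \land H(r,r) \lor G(q,k) \land \neg H(k,k))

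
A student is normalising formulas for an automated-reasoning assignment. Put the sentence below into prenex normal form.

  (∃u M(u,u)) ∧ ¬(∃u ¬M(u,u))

Push ¬ through the quantifiers and connectives to reach negation normal form:
  (∃u M(u,u)) ∧ (∀u M(u,u))
Standardize variables apart so no two quantifiers bind the same name: u↦b.
  (∃u M(u,u)) ∧ (∀b M(b,b))
Finally move all quantifiers to the prefix:
  ∃u ∀b (M(u,u) ∧ M(b,b))

∃u ∀b (M(u,u) ∧ M(b,b))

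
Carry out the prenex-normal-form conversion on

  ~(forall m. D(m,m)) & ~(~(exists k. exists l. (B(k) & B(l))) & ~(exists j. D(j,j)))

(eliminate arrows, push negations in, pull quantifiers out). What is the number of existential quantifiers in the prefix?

Move each ¬ inward, flipping quantifiers it crosses:
  (exists m. ~D(m,m)) & ((exists k. exists l. (B(k) & B(l))) | (exists j. D(j,j)))
All bound variables are already distinct, so no renaming is needed.
Pull the quantifiers to the front (each side's bound variable is not free in the other side):
  exists m. exists k. exists l. exists j. (~D(m,m) & (B(k) & B(l) | D(j,j)))
The prefix is exists m exists k exists l exists j: 0 universal, 4 existential.

4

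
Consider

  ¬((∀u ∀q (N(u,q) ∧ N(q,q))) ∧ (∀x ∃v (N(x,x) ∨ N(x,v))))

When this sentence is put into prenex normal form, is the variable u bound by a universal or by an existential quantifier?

existential

Push ¬ through the quantifiers and connectives to reach negation normal form:
  (∃u ∃q (¬N(u,q) ∨ ¬N(q,q))) ∨ (∃x ∀v (¬N(x,x) ∧ ¬N(x,v)))
All bound variables are already distinct, so no renaming is needed.
Finally move all quantifiers to the prefix:
  ∃u ∃q ∃x ∀v (¬N(u,q) ∨ ¬N(q,q) ∨ ¬N(x,x) ∧ ¬N(x,v))
The quantifier ∀u sits under an odd number of negations, so it flips to ∃u.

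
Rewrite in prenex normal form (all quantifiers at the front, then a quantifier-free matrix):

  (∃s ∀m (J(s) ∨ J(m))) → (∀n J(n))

Rewrite implications/biconditionals: A → B as ¬A ∨ B.
  ¬(∃s ∀m (J(s) ∨ J(m))) ∨ (∀n J(n))
Move each ¬ inward, flipping quantifiers it crosses:
  (∀s ∃m (¬J(s) ∧ ¬J(m))) ∨ (∀n J(n))
All bound variables are already distinct, so no renaming is needed.
Extract every quantifier outward, since the variables are now distinct and don't occur free across branches:
  ∀s ∃m ∀n (¬J(s) ∧ ¬J(m) ∨ J(n))

∀s ∃m ∀n (¬J(s) ∧ ¬J(m) ∨ J(n))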